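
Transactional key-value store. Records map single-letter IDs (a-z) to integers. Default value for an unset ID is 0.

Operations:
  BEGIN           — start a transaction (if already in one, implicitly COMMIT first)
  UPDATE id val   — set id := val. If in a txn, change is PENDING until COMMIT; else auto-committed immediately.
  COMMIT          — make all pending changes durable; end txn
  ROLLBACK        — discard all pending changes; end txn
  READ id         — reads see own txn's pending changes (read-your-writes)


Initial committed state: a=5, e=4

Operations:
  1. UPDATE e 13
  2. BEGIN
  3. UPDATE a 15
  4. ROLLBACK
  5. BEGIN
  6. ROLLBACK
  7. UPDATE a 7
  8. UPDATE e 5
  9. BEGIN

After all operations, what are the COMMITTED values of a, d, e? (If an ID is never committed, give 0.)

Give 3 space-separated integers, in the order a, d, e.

Answer: 7 0 5

Derivation:
Initial committed: {a=5, e=4}
Op 1: UPDATE e=13 (auto-commit; committed e=13)
Op 2: BEGIN: in_txn=True, pending={}
Op 3: UPDATE a=15 (pending; pending now {a=15})
Op 4: ROLLBACK: discarded pending ['a']; in_txn=False
Op 5: BEGIN: in_txn=True, pending={}
Op 6: ROLLBACK: discarded pending []; in_txn=False
Op 7: UPDATE a=7 (auto-commit; committed a=7)
Op 8: UPDATE e=5 (auto-commit; committed e=5)
Op 9: BEGIN: in_txn=True, pending={}
Final committed: {a=7, e=5}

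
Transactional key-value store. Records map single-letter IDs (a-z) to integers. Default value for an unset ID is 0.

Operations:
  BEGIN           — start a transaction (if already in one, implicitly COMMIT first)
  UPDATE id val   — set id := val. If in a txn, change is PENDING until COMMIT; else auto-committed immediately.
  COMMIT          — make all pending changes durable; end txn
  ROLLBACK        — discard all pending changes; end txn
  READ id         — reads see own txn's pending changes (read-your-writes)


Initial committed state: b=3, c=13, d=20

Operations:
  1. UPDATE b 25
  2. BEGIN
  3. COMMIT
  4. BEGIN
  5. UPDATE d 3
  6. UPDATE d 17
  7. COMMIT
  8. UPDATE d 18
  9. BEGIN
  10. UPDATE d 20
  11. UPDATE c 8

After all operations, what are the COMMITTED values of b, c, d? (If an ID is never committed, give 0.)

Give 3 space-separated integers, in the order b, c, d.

Initial committed: {b=3, c=13, d=20}
Op 1: UPDATE b=25 (auto-commit; committed b=25)
Op 2: BEGIN: in_txn=True, pending={}
Op 3: COMMIT: merged [] into committed; committed now {b=25, c=13, d=20}
Op 4: BEGIN: in_txn=True, pending={}
Op 5: UPDATE d=3 (pending; pending now {d=3})
Op 6: UPDATE d=17 (pending; pending now {d=17})
Op 7: COMMIT: merged ['d'] into committed; committed now {b=25, c=13, d=17}
Op 8: UPDATE d=18 (auto-commit; committed d=18)
Op 9: BEGIN: in_txn=True, pending={}
Op 10: UPDATE d=20 (pending; pending now {d=20})
Op 11: UPDATE c=8 (pending; pending now {c=8, d=20})
Final committed: {b=25, c=13, d=18}

Answer: 25 13 18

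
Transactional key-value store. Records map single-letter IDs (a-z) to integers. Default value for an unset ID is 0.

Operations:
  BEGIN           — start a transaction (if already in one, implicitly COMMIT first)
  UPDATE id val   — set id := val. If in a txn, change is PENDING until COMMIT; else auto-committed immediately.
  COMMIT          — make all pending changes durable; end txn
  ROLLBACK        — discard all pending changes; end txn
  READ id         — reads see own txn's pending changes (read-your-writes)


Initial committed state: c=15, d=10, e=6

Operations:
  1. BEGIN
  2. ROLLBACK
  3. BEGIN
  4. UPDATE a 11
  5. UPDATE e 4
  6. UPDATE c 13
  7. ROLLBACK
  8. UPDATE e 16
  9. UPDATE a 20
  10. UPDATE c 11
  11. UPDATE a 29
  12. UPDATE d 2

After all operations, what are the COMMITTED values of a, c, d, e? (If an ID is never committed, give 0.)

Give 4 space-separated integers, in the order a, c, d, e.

Answer: 29 11 2 16

Derivation:
Initial committed: {c=15, d=10, e=6}
Op 1: BEGIN: in_txn=True, pending={}
Op 2: ROLLBACK: discarded pending []; in_txn=False
Op 3: BEGIN: in_txn=True, pending={}
Op 4: UPDATE a=11 (pending; pending now {a=11})
Op 5: UPDATE e=4 (pending; pending now {a=11, e=4})
Op 6: UPDATE c=13 (pending; pending now {a=11, c=13, e=4})
Op 7: ROLLBACK: discarded pending ['a', 'c', 'e']; in_txn=False
Op 8: UPDATE e=16 (auto-commit; committed e=16)
Op 9: UPDATE a=20 (auto-commit; committed a=20)
Op 10: UPDATE c=11 (auto-commit; committed c=11)
Op 11: UPDATE a=29 (auto-commit; committed a=29)
Op 12: UPDATE d=2 (auto-commit; committed d=2)
Final committed: {a=29, c=11, d=2, e=16}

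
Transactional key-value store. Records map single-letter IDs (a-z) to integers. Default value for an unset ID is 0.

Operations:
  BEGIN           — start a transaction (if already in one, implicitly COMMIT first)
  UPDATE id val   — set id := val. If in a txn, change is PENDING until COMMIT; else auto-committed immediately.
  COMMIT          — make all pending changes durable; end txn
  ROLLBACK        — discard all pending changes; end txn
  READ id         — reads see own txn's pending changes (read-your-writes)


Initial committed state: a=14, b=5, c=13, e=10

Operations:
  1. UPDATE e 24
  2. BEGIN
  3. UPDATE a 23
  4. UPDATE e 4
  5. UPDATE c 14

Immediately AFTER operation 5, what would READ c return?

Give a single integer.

Answer: 14

Derivation:
Initial committed: {a=14, b=5, c=13, e=10}
Op 1: UPDATE e=24 (auto-commit; committed e=24)
Op 2: BEGIN: in_txn=True, pending={}
Op 3: UPDATE a=23 (pending; pending now {a=23})
Op 4: UPDATE e=4 (pending; pending now {a=23, e=4})
Op 5: UPDATE c=14 (pending; pending now {a=23, c=14, e=4})
After op 5: visible(c) = 14 (pending={a=23, c=14, e=4}, committed={a=14, b=5, c=13, e=24})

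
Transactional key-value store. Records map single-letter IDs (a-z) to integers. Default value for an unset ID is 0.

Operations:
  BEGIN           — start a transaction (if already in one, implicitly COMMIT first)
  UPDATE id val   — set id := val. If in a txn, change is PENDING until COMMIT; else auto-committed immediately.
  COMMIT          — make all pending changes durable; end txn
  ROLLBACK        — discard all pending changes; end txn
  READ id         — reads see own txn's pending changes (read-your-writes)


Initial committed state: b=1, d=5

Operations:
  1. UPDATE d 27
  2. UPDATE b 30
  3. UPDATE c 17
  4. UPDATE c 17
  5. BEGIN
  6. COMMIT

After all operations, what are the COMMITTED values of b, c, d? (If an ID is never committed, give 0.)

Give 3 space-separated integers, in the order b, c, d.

Initial committed: {b=1, d=5}
Op 1: UPDATE d=27 (auto-commit; committed d=27)
Op 2: UPDATE b=30 (auto-commit; committed b=30)
Op 3: UPDATE c=17 (auto-commit; committed c=17)
Op 4: UPDATE c=17 (auto-commit; committed c=17)
Op 5: BEGIN: in_txn=True, pending={}
Op 6: COMMIT: merged [] into committed; committed now {b=30, c=17, d=27}
Final committed: {b=30, c=17, d=27}

Answer: 30 17 27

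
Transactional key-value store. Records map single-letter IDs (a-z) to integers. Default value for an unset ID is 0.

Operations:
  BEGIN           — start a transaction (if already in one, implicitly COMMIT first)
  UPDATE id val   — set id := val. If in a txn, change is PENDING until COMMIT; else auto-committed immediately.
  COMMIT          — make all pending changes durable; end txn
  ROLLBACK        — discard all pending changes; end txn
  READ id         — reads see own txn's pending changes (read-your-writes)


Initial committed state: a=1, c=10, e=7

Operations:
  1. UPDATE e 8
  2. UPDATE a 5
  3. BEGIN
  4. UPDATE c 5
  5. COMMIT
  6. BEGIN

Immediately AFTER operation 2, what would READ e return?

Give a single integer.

Answer: 8

Derivation:
Initial committed: {a=1, c=10, e=7}
Op 1: UPDATE e=8 (auto-commit; committed e=8)
Op 2: UPDATE a=5 (auto-commit; committed a=5)
After op 2: visible(e) = 8 (pending={}, committed={a=5, c=10, e=8})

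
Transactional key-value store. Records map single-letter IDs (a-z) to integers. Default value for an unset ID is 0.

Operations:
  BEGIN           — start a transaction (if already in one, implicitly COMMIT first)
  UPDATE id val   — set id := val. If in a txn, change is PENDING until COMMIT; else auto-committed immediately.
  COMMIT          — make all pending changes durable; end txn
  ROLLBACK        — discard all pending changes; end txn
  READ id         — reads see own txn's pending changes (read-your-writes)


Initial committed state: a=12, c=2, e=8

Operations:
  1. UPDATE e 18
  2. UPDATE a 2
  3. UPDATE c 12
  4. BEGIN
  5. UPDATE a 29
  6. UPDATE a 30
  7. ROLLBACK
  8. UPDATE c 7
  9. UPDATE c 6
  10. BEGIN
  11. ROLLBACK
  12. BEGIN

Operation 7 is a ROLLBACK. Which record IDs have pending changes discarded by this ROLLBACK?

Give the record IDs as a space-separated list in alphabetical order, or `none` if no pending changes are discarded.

Answer: a

Derivation:
Initial committed: {a=12, c=2, e=8}
Op 1: UPDATE e=18 (auto-commit; committed e=18)
Op 2: UPDATE a=2 (auto-commit; committed a=2)
Op 3: UPDATE c=12 (auto-commit; committed c=12)
Op 4: BEGIN: in_txn=True, pending={}
Op 5: UPDATE a=29 (pending; pending now {a=29})
Op 6: UPDATE a=30 (pending; pending now {a=30})
Op 7: ROLLBACK: discarded pending ['a']; in_txn=False
Op 8: UPDATE c=7 (auto-commit; committed c=7)
Op 9: UPDATE c=6 (auto-commit; committed c=6)
Op 10: BEGIN: in_txn=True, pending={}
Op 11: ROLLBACK: discarded pending []; in_txn=False
Op 12: BEGIN: in_txn=True, pending={}
ROLLBACK at op 7 discards: ['a']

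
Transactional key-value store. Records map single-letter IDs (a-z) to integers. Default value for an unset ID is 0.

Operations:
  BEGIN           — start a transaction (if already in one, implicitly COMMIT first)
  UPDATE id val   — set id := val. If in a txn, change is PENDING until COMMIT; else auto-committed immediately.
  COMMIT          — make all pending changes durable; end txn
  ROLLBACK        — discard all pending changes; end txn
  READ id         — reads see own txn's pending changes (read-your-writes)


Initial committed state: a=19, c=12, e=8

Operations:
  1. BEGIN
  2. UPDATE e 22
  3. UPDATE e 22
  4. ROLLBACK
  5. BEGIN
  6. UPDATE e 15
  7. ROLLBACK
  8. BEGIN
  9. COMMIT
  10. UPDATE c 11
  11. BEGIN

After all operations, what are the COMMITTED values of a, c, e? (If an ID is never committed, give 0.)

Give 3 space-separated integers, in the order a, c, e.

Answer: 19 11 8

Derivation:
Initial committed: {a=19, c=12, e=8}
Op 1: BEGIN: in_txn=True, pending={}
Op 2: UPDATE e=22 (pending; pending now {e=22})
Op 3: UPDATE e=22 (pending; pending now {e=22})
Op 4: ROLLBACK: discarded pending ['e']; in_txn=False
Op 5: BEGIN: in_txn=True, pending={}
Op 6: UPDATE e=15 (pending; pending now {e=15})
Op 7: ROLLBACK: discarded pending ['e']; in_txn=False
Op 8: BEGIN: in_txn=True, pending={}
Op 9: COMMIT: merged [] into committed; committed now {a=19, c=12, e=8}
Op 10: UPDATE c=11 (auto-commit; committed c=11)
Op 11: BEGIN: in_txn=True, pending={}
Final committed: {a=19, c=11, e=8}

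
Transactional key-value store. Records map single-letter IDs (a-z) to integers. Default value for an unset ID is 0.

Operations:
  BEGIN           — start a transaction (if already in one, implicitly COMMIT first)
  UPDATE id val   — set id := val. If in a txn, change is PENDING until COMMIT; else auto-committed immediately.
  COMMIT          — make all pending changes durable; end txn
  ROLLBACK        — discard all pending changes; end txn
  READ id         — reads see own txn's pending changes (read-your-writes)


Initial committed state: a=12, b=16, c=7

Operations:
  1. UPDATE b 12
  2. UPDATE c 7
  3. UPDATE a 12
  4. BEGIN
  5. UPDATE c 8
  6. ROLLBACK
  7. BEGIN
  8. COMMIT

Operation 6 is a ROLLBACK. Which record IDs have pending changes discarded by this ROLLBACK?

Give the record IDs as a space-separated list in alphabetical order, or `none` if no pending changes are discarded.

Answer: c

Derivation:
Initial committed: {a=12, b=16, c=7}
Op 1: UPDATE b=12 (auto-commit; committed b=12)
Op 2: UPDATE c=7 (auto-commit; committed c=7)
Op 3: UPDATE a=12 (auto-commit; committed a=12)
Op 4: BEGIN: in_txn=True, pending={}
Op 5: UPDATE c=8 (pending; pending now {c=8})
Op 6: ROLLBACK: discarded pending ['c']; in_txn=False
Op 7: BEGIN: in_txn=True, pending={}
Op 8: COMMIT: merged [] into committed; committed now {a=12, b=12, c=7}
ROLLBACK at op 6 discards: ['c']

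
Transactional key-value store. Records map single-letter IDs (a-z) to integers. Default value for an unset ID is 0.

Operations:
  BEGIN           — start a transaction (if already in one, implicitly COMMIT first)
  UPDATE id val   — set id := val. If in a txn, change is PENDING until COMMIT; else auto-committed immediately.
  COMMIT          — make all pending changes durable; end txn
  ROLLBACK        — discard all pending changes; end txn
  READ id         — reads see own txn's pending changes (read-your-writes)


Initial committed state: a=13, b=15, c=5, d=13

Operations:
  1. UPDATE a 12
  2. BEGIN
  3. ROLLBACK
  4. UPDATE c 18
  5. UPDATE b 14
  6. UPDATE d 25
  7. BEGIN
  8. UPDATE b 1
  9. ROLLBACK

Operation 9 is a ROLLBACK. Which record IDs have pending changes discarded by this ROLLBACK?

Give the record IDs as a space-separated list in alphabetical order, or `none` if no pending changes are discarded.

Initial committed: {a=13, b=15, c=5, d=13}
Op 1: UPDATE a=12 (auto-commit; committed a=12)
Op 2: BEGIN: in_txn=True, pending={}
Op 3: ROLLBACK: discarded pending []; in_txn=False
Op 4: UPDATE c=18 (auto-commit; committed c=18)
Op 5: UPDATE b=14 (auto-commit; committed b=14)
Op 6: UPDATE d=25 (auto-commit; committed d=25)
Op 7: BEGIN: in_txn=True, pending={}
Op 8: UPDATE b=1 (pending; pending now {b=1})
Op 9: ROLLBACK: discarded pending ['b']; in_txn=False
ROLLBACK at op 9 discards: ['b']

Answer: b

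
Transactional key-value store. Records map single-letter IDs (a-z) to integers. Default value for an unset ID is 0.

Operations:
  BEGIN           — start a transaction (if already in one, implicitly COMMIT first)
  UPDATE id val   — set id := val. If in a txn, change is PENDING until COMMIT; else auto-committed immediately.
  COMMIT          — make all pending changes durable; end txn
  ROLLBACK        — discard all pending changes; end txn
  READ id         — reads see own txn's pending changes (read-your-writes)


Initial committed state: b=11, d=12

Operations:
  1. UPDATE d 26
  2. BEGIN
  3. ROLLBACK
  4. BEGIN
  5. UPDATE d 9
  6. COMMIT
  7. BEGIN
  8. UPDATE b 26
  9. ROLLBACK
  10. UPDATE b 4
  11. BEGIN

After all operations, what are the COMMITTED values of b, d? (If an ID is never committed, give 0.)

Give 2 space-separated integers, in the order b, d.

Answer: 4 9

Derivation:
Initial committed: {b=11, d=12}
Op 1: UPDATE d=26 (auto-commit; committed d=26)
Op 2: BEGIN: in_txn=True, pending={}
Op 3: ROLLBACK: discarded pending []; in_txn=False
Op 4: BEGIN: in_txn=True, pending={}
Op 5: UPDATE d=9 (pending; pending now {d=9})
Op 6: COMMIT: merged ['d'] into committed; committed now {b=11, d=9}
Op 7: BEGIN: in_txn=True, pending={}
Op 8: UPDATE b=26 (pending; pending now {b=26})
Op 9: ROLLBACK: discarded pending ['b']; in_txn=False
Op 10: UPDATE b=4 (auto-commit; committed b=4)
Op 11: BEGIN: in_txn=True, pending={}
Final committed: {b=4, d=9}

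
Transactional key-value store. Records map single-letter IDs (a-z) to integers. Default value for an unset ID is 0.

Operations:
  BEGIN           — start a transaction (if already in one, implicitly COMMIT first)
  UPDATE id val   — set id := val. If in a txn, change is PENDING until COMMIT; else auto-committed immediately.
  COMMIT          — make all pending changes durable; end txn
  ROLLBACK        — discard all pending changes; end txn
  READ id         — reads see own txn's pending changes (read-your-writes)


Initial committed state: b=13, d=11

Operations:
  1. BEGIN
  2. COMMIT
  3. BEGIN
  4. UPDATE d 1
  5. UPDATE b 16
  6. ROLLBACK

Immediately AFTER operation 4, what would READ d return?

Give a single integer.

Initial committed: {b=13, d=11}
Op 1: BEGIN: in_txn=True, pending={}
Op 2: COMMIT: merged [] into committed; committed now {b=13, d=11}
Op 3: BEGIN: in_txn=True, pending={}
Op 4: UPDATE d=1 (pending; pending now {d=1})
After op 4: visible(d) = 1 (pending={d=1}, committed={b=13, d=11})

Answer: 1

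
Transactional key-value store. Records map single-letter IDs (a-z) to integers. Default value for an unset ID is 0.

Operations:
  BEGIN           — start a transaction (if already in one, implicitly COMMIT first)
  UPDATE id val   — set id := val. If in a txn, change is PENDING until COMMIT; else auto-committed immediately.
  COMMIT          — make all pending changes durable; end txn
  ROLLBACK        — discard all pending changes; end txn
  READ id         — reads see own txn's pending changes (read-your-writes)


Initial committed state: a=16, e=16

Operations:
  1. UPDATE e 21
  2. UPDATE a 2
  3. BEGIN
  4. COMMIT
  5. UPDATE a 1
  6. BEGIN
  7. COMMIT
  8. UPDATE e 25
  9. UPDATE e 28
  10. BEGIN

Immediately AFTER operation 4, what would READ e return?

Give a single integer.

Answer: 21

Derivation:
Initial committed: {a=16, e=16}
Op 1: UPDATE e=21 (auto-commit; committed e=21)
Op 2: UPDATE a=2 (auto-commit; committed a=2)
Op 3: BEGIN: in_txn=True, pending={}
Op 4: COMMIT: merged [] into committed; committed now {a=2, e=21}
After op 4: visible(e) = 21 (pending={}, committed={a=2, e=21})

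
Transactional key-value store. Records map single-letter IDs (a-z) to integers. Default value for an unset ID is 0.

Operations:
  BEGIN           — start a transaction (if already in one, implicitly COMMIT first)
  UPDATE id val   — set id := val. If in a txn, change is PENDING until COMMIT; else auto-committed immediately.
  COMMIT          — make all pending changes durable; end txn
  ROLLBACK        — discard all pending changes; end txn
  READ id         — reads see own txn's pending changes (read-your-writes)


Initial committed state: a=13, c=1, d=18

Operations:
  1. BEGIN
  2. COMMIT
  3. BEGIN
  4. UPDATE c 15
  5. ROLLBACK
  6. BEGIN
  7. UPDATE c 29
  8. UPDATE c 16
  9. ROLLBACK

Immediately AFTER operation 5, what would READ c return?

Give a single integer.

Answer: 1

Derivation:
Initial committed: {a=13, c=1, d=18}
Op 1: BEGIN: in_txn=True, pending={}
Op 2: COMMIT: merged [] into committed; committed now {a=13, c=1, d=18}
Op 3: BEGIN: in_txn=True, pending={}
Op 4: UPDATE c=15 (pending; pending now {c=15})
Op 5: ROLLBACK: discarded pending ['c']; in_txn=False
After op 5: visible(c) = 1 (pending={}, committed={a=13, c=1, d=18})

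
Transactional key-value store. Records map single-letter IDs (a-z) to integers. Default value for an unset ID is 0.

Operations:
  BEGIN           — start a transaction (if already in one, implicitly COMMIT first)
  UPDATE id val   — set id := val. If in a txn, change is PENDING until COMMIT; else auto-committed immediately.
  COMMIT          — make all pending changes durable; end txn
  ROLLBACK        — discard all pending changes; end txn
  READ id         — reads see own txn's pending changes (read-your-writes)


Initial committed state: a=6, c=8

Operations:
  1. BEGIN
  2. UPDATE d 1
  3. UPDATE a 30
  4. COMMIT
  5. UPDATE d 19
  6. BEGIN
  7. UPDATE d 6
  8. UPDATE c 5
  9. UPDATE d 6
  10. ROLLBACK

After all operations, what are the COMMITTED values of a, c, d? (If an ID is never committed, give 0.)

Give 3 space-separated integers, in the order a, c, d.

Initial committed: {a=6, c=8}
Op 1: BEGIN: in_txn=True, pending={}
Op 2: UPDATE d=1 (pending; pending now {d=1})
Op 3: UPDATE a=30 (pending; pending now {a=30, d=1})
Op 4: COMMIT: merged ['a', 'd'] into committed; committed now {a=30, c=8, d=1}
Op 5: UPDATE d=19 (auto-commit; committed d=19)
Op 6: BEGIN: in_txn=True, pending={}
Op 7: UPDATE d=6 (pending; pending now {d=6})
Op 8: UPDATE c=5 (pending; pending now {c=5, d=6})
Op 9: UPDATE d=6 (pending; pending now {c=5, d=6})
Op 10: ROLLBACK: discarded pending ['c', 'd']; in_txn=False
Final committed: {a=30, c=8, d=19}

Answer: 30 8 19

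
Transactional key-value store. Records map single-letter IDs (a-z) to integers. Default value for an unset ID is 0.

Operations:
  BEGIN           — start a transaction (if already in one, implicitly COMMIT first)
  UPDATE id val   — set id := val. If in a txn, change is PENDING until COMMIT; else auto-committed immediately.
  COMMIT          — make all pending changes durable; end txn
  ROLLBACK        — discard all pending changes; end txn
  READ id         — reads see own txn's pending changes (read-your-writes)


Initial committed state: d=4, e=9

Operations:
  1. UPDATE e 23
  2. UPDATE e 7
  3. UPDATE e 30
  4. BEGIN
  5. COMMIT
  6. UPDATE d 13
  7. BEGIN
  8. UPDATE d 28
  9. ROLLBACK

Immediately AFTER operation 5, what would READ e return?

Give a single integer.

Initial committed: {d=4, e=9}
Op 1: UPDATE e=23 (auto-commit; committed e=23)
Op 2: UPDATE e=7 (auto-commit; committed e=7)
Op 3: UPDATE e=30 (auto-commit; committed e=30)
Op 4: BEGIN: in_txn=True, pending={}
Op 5: COMMIT: merged [] into committed; committed now {d=4, e=30}
After op 5: visible(e) = 30 (pending={}, committed={d=4, e=30})

Answer: 30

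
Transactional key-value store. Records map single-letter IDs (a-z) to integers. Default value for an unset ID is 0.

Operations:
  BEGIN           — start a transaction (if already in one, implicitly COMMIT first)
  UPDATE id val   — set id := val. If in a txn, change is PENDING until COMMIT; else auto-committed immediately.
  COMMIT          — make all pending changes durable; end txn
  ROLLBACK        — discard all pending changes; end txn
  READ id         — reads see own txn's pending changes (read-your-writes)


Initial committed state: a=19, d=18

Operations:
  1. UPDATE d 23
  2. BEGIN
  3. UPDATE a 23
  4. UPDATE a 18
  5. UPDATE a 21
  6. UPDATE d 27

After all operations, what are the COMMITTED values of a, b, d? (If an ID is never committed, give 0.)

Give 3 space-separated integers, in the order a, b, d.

Answer: 19 0 23

Derivation:
Initial committed: {a=19, d=18}
Op 1: UPDATE d=23 (auto-commit; committed d=23)
Op 2: BEGIN: in_txn=True, pending={}
Op 3: UPDATE a=23 (pending; pending now {a=23})
Op 4: UPDATE a=18 (pending; pending now {a=18})
Op 5: UPDATE a=21 (pending; pending now {a=21})
Op 6: UPDATE d=27 (pending; pending now {a=21, d=27})
Final committed: {a=19, d=23}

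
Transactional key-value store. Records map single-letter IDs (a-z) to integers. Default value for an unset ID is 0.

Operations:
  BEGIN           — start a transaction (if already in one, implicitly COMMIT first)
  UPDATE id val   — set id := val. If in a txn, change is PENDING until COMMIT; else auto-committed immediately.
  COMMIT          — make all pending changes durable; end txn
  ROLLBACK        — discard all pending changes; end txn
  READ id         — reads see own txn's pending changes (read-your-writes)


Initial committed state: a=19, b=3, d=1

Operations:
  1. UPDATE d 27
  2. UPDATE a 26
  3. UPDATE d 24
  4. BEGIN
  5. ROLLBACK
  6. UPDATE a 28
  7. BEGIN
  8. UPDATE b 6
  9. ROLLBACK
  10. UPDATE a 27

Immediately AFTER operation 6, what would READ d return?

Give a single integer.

Answer: 24

Derivation:
Initial committed: {a=19, b=3, d=1}
Op 1: UPDATE d=27 (auto-commit; committed d=27)
Op 2: UPDATE a=26 (auto-commit; committed a=26)
Op 3: UPDATE d=24 (auto-commit; committed d=24)
Op 4: BEGIN: in_txn=True, pending={}
Op 5: ROLLBACK: discarded pending []; in_txn=False
Op 6: UPDATE a=28 (auto-commit; committed a=28)
After op 6: visible(d) = 24 (pending={}, committed={a=28, b=3, d=24})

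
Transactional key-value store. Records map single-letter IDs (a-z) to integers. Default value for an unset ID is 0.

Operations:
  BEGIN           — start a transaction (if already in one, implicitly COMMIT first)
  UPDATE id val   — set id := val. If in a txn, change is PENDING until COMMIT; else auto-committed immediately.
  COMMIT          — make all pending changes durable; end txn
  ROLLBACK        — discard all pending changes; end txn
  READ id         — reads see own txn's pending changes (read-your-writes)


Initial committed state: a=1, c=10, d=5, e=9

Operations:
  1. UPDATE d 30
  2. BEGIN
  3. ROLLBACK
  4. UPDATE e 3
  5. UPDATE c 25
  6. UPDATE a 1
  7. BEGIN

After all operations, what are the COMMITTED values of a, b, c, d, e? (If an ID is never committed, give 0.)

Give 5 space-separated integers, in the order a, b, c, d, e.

Initial committed: {a=1, c=10, d=5, e=9}
Op 1: UPDATE d=30 (auto-commit; committed d=30)
Op 2: BEGIN: in_txn=True, pending={}
Op 3: ROLLBACK: discarded pending []; in_txn=False
Op 4: UPDATE e=3 (auto-commit; committed e=3)
Op 5: UPDATE c=25 (auto-commit; committed c=25)
Op 6: UPDATE a=1 (auto-commit; committed a=1)
Op 7: BEGIN: in_txn=True, pending={}
Final committed: {a=1, c=25, d=30, e=3}

Answer: 1 0 25 30 3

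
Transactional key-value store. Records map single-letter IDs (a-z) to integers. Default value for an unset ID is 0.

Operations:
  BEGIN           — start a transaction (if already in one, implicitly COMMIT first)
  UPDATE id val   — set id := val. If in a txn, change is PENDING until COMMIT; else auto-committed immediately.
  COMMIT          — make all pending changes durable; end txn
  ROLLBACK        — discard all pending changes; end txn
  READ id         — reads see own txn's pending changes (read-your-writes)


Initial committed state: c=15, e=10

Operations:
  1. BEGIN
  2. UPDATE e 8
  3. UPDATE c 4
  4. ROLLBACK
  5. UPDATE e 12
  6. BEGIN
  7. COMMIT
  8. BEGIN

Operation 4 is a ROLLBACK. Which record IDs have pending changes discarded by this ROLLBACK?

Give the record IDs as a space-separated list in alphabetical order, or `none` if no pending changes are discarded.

Answer: c e

Derivation:
Initial committed: {c=15, e=10}
Op 1: BEGIN: in_txn=True, pending={}
Op 2: UPDATE e=8 (pending; pending now {e=8})
Op 3: UPDATE c=4 (pending; pending now {c=4, e=8})
Op 4: ROLLBACK: discarded pending ['c', 'e']; in_txn=False
Op 5: UPDATE e=12 (auto-commit; committed e=12)
Op 6: BEGIN: in_txn=True, pending={}
Op 7: COMMIT: merged [] into committed; committed now {c=15, e=12}
Op 8: BEGIN: in_txn=True, pending={}
ROLLBACK at op 4 discards: ['c', 'e']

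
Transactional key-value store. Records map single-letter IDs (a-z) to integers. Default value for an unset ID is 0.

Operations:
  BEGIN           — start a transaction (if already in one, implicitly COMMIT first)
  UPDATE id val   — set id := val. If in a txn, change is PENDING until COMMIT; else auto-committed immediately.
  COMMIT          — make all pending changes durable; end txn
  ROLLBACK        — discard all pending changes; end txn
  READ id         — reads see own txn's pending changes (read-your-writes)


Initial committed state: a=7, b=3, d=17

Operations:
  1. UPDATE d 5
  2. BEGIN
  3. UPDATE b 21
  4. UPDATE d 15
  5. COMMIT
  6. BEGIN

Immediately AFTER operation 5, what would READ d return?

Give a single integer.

Initial committed: {a=7, b=3, d=17}
Op 1: UPDATE d=5 (auto-commit; committed d=5)
Op 2: BEGIN: in_txn=True, pending={}
Op 3: UPDATE b=21 (pending; pending now {b=21})
Op 4: UPDATE d=15 (pending; pending now {b=21, d=15})
Op 5: COMMIT: merged ['b', 'd'] into committed; committed now {a=7, b=21, d=15}
After op 5: visible(d) = 15 (pending={}, committed={a=7, b=21, d=15})

Answer: 15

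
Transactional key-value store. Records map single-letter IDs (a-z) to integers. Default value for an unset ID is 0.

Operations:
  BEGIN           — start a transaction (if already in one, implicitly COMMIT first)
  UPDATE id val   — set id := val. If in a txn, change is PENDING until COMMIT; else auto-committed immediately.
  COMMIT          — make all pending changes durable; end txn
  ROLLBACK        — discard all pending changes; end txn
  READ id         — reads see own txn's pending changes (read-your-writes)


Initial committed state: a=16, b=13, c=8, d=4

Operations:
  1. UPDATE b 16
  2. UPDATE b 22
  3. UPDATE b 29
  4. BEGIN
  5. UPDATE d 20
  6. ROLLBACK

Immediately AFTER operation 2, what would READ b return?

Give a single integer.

Answer: 22

Derivation:
Initial committed: {a=16, b=13, c=8, d=4}
Op 1: UPDATE b=16 (auto-commit; committed b=16)
Op 2: UPDATE b=22 (auto-commit; committed b=22)
After op 2: visible(b) = 22 (pending={}, committed={a=16, b=22, c=8, d=4})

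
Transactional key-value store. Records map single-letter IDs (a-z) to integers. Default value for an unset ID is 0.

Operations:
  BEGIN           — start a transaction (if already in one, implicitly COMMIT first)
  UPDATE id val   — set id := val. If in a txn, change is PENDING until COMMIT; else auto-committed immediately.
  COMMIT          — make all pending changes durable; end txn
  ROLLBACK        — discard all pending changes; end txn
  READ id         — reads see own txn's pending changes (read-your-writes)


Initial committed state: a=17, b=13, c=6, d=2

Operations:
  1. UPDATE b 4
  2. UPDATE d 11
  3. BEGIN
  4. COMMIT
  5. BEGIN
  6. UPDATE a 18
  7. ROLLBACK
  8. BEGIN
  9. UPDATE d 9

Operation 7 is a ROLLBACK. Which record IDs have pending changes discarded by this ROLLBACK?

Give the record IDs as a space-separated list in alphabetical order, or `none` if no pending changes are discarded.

Answer: a

Derivation:
Initial committed: {a=17, b=13, c=6, d=2}
Op 1: UPDATE b=4 (auto-commit; committed b=4)
Op 2: UPDATE d=11 (auto-commit; committed d=11)
Op 3: BEGIN: in_txn=True, pending={}
Op 4: COMMIT: merged [] into committed; committed now {a=17, b=4, c=6, d=11}
Op 5: BEGIN: in_txn=True, pending={}
Op 6: UPDATE a=18 (pending; pending now {a=18})
Op 7: ROLLBACK: discarded pending ['a']; in_txn=False
Op 8: BEGIN: in_txn=True, pending={}
Op 9: UPDATE d=9 (pending; pending now {d=9})
ROLLBACK at op 7 discards: ['a']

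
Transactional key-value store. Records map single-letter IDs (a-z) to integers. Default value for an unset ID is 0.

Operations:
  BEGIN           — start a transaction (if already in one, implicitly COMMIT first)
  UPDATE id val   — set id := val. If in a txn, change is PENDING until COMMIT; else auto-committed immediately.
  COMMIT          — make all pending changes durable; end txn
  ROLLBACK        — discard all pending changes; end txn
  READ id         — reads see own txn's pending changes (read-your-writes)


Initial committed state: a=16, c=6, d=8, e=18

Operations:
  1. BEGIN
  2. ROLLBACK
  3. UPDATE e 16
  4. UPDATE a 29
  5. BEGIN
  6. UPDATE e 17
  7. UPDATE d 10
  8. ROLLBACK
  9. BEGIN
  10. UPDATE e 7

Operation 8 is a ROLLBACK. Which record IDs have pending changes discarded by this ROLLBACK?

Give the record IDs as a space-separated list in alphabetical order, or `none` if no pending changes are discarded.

Answer: d e

Derivation:
Initial committed: {a=16, c=6, d=8, e=18}
Op 1: BEGIN: in_txn=True, pending={}
Op 2: ROLLBACK: discarded pending []; in_txn=False
Op 3: UPDATE e=16 (auto-commit; committed e=16)
Op 4: UPDATE a=29 (auto-commit; committed a=29)
Op 5: BEGIN: in_txn=True, pending={}
Op 6: UPDATE e=17 (pending; pending now {e=17})
Op 7: UPDATE d=10 (pending; pending now {d=10, e=17})
Op 8: ROLLBACK: discarded pending ['d', 'e']; in_txn=False
Op 9: BEGIN: in_txn=True, pending={}
Op 10: UPDATE e=7 (pending; pending now {e=7})
ROLLBACK at op 8 discards: ['d', 'e']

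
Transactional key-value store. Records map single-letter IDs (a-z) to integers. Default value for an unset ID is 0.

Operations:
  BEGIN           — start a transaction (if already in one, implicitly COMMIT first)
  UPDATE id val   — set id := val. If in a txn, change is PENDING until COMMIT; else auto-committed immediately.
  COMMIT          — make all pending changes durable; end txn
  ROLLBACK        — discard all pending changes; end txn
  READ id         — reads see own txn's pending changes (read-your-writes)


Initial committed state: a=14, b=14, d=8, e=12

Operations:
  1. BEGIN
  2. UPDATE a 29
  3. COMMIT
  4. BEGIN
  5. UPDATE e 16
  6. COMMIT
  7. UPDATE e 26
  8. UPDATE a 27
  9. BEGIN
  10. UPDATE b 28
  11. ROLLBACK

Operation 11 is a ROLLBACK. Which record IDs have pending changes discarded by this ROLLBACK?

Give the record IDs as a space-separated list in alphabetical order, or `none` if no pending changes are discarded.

Answer: b

Derivation:
Initial committed: {a=14, b=14, d=8, e=12}
Op 1: BEGIN: in_txn=True, pending={}
Op 2: UPDATE a=29 (pending; pending now {a=29})
Op 3: COMMIT: merged ['a'] into committed; committed now {a=29, b=14, d=8, e=12}
Op 4: BEGIN: in_txn=True, pending={}
Op 5: UPDATE e=16 (pending; pending now {e=16})
Op 6: COMMIT: merged ['e'] into committed; committed now {a=29, b=14, d=8, e=16}
Op 7: UPDATE e=26 (auto-commit; committed e=26)
Op 8: UPDATE a=27 (auto-commit; committed a=27)
Op 9: BEGIN: in_txn=True, pending={}
Op 10: UPDATE b=28 (pending; pending now {b=28})
Op 11: ROLLBACK: discarded pending ['b']; in_txn=False
ROLLBACK at op 11 discards: ['b']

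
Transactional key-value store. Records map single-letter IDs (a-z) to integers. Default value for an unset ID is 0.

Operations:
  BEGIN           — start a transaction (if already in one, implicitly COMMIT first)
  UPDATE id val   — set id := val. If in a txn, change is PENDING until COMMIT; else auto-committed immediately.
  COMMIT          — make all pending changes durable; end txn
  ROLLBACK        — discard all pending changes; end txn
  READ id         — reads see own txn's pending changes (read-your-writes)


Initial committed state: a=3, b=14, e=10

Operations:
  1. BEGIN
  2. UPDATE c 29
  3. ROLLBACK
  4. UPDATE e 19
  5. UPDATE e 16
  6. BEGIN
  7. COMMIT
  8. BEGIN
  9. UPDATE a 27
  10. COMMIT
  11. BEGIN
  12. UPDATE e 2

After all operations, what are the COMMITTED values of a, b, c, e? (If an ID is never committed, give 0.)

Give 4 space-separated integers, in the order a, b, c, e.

Answer: 27 14 0 16

Derivation:
Initial committed: {a=3, b=14, e=10}
Op 1: BEGIN: in_txn=True, pending={}
Op 2: UPDATE c=29 (pending; pending now {c=29})
Op 3: ROLLBACK: discarded pending ['c']; in_txn=False
Op 4: UPDATE e=19 (auto-commit; committed e=19)
Op 5: UPDATE e=16 (auto-commit; committed e=16)
Op 6: BEGIN: in_txn=True, pending={}
Op 7: COMMIT: merged [] into committed; committed now {a=3, b=14, e=16}
Op 8: BEGIN: in_txn=True, pending={}
Op 9: UPDATE a=27 (pending; pending now {a=27})
Op 10: COMMIT: merged ['a'] into committed; committed now {a=27, b=14, e=16}
Op 11: BEGIN: in_txn=True, pending={}
Op 12: UPDATE e=2 (pending; pending now {e=2})
Final committed: {a=27, b=14, e=16}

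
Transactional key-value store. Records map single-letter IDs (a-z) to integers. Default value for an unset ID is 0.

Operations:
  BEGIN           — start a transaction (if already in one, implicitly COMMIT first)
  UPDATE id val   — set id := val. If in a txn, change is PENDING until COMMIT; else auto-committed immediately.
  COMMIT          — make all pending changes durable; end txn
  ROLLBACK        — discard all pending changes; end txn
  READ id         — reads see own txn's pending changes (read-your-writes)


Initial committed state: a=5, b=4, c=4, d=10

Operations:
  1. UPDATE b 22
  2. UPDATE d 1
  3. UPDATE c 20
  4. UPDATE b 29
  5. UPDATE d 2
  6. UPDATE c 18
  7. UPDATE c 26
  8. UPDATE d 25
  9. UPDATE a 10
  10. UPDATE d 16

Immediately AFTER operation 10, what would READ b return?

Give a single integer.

Initial committed: {a=5, b=4, c=4, d=10}
Op 1: UPDATE b=22 (auto-commit; committed b=22)
Op 2: UPDATE d=1 (auto-commit; committed d=1)
Op 3: UPDATE c=20 (auto-commit; committed c=20)
Op 4: UPDATE b=29 (auto-commit; committed b=29)
Op 5: UPDATE d=2 (auto-commit; committed d=2)
Op 6: UPDATE c=18 (auto-commit; committed c=18)
Op 7: UPDATE c=26 (auto-commit; committed c=26)
Op 8: UPDATE d=25 (auto-commit; committed d=25)
Op 9: UPDATE a=10 (auto-commit; committed a=10)
Op 10: UPDATE d=16 (auto-commit; committed d=16)
After op 10: visible(b) = 29 (pending={}, committed={a=10, b=29, c=26, d=16})

Answer: 29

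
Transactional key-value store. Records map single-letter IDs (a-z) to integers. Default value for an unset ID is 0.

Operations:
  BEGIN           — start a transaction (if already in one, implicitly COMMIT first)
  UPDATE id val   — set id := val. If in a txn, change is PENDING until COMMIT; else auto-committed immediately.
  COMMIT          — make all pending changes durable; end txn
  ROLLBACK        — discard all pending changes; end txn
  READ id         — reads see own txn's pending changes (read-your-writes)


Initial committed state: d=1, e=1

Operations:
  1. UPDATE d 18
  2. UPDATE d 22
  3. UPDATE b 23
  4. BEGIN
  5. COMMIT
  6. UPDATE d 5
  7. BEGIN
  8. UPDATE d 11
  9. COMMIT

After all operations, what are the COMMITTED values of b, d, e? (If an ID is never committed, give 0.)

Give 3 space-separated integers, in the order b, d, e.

Initial committed: {d=1, e=1}
Op 1: UPDATE d=18 (auto-commit; committed d=18)
Op 2: UPDATE d=22 (auto-commit; committed d=22)
Op 3: UPDATE b=23 (auto-commit; committed b=23)
Op 4: BEGIN: in_txn=True, pending={}
Op 5: COMMIT: merged [] into committed; committed now {b=23, d=22, e=1}
Op 6: UPDATE d=5 (auto-commit; committed d=5)
Op 7: BEGIN: in_txn=True, pending={}
Op 8: UPDATE d=11 (pending; pending now {d=11})
Op 9: COMMIT: merged ['d'] into committed; committed now {b=23, d=11, e=1}
Final committed: {b=23, d=11, e=1}

Answer: 23 11 1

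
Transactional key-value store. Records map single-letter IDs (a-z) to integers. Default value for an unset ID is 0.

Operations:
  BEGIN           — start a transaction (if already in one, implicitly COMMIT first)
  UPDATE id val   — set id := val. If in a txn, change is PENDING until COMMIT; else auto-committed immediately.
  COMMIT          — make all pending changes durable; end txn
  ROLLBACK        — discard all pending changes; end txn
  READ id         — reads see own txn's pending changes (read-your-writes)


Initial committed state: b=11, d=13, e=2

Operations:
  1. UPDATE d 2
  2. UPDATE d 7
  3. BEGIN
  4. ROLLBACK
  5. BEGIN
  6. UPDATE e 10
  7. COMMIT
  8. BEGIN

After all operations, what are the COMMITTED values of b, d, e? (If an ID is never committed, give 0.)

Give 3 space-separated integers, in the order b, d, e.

Initial committed: {b=11, d=13, e=2}
Op 1: UPDATE d=2 (auto-commit; committed d=2)
Op 2: UPDATE d=7 (auto-commit; committed d=7)
Op 3: BEGIN: in_txn=True, pending={}
Op 4: ROLLBACK: discarded pending []; in_txn=False
Op 5: BEGIN: in_txn=True, pending={}
Op 6: UPDATE e=10 (pending; pending now {e=10})
Op 7: COMMIT: merged ['e'] into committed; committed now {b=11, d=7, e=10}
Op 8: BEGIN: in_txn=True, pending={}
Final committed: {b=11, d=7, e=10}

Answer: 11 7 10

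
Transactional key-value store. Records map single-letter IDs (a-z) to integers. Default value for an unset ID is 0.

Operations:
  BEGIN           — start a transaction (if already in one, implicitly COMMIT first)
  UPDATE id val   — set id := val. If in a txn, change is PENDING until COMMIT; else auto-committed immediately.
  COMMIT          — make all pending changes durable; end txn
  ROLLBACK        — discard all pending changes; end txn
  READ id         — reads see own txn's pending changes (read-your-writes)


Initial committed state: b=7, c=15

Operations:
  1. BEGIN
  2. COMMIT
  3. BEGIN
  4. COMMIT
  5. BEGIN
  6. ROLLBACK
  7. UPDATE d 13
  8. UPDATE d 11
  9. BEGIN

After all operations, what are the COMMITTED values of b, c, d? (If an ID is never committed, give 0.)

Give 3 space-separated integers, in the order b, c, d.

Answer: 7 15 11

Derivation:
Initial committed: {b=7, c=15}
Op 1: BEGIN: in_txn=True, pending={}
Op 2: COMMIT: merged [] into committed; committed now {b=7, c=15}
Op 3: BEGIN: in_txn=True, pending={}
Op 4: COMMIT: merged [] into committed; committed now {b=7, c=15}
Op 5: BEGIN: in_txn=True, pending={}
Op 6: ROLLBACK: discarded pending []; in_txn=False
Op 7: UPDATE d=13 (auto-commit; committed d=13)
Op 8: UPDATE d=11 (auto-commit; committed d=11)
Op 9: BEGIN: in_txn=True, pending={}
Final committed: {b=7, c=15, d=11}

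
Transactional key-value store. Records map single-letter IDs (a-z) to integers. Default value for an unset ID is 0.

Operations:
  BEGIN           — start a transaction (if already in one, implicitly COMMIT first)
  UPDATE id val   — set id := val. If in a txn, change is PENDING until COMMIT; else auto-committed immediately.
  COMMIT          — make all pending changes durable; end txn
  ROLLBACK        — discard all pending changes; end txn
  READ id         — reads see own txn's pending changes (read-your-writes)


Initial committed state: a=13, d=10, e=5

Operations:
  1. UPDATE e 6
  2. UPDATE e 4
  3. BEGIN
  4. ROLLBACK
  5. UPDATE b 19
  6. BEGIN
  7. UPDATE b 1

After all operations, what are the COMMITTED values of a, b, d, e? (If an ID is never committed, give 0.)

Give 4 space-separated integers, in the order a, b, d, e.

Answer: 13 19 10 4

Derivation:
Initial committed: {a=13, d=10, e=5}
Op 1: UPDATE e=6 (auto-commit; committed e=6)
Op 2: UPDATE e=4 (auto-commit; committed e=4)
Op 3: BEGIN: in_txn=True, pending={}
Op 4: ROLLBACK: discarded pending []; in_txn=False
Op 5: UPDATE b=19 (auto-commit; committed b=19)
Op 6: BEGIN: in_txn=True, pending={}
Op 7: UPDATE b=1 (pending; pending now {b=1})
Final committed: {a=13, b=19, d=10, e=4}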